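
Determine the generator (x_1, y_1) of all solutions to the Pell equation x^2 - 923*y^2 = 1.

First expand sqrt(923) as a continued fraction. With x_i = (sqrt(923) + m_i)/d_i and (m_0, d_0) = (0, 1): a_0 = floor(sqrt(923)) = 30, since 30^2 = 900 <= 923 < 961 = 31^2.
Iterate m_{i+1} = d_i*a_i - m_i, d_{i+1} = (923 - m_{i+1}^2)/d_i, a_{i+1} = floor((a_0 + m_{i+1})/d_{i+1}):
  m_1 = 1*30 - 0 = 30, d_1 = (923 - 30^2)/1 = 23/1 = 23, a_1 = floor((30 + 30)/23) = 2.
  m_2 = 23*2 - 30 = 16, d_2 = (923 - 16^2)/23 = 667/23 = 29, a_2 = floor((30 + 16)/29) = 1.
  m_3 = 29*1 - 16 = 13, d_3 = (923 - 13^2)/29 = 754/29 = 26, a_3 = floor((30 + 13)/26) = 1.
  m_4 = 26*1 - 13 = 13, d_4 = (923 - 13^2)/26 = 754/26 = 29, a_4 = floor((30 + 13)/29) = 1.
  m_5 = 29*1 - 13 = 16, d_5 = (923 - 16^2)/29 = 667/29 = 23, a_5 = floor((30 + 16)/23) = 2.
  m_6 = 23*2 - 16 = 30, d_6 = (923 - 30^2)/23 = 23/23 = 1, a_6 = floor((30 + 30)/1) = 60.
  m_7 = 1*60 - 30 = 30, d_7 = (923 - 30^2)/1 = 23/1 = 23: (m_7, d_7) = (m_1, d_1) = (30, 23), so from here the quotients repeat a_1, ..., a_6; the period length is 6.
So sqrt(923) = [30; (2, 1, 1, 1, 2, 60)] with period length k = 6.
k is even, so the fundamental solution of x^2 - 923y^2 = 1 is (p_{k-1}, q_{k-1}) = (p_5, q_5); compute convergents through index 5.
Convergents (p_i = a_i*p_{i-1} + p_{i-2}, q_i = a_i*q_{i-1} + q_{i-2} with p_{-2}=0, p_{-1}=1, q_{-2}=1, q_{-1}=0):
  i=0: a_0=30, p_0 = 30*1 + 0 = 30, q_0 = 30*0 + 1 = 1.
  i=1: a_1=2, p_1 = 2*30 + 1 = 61, q_1 = 2*1 + 0 = 2.
  i=2: a_2=1, p_2 = 1*61 + 30 = 91, q_2 = 1*2 + 1 = 3.
  i=3: a_3=1, p_3 = 1*91 + 61 = 152, q_3 = 1*3 + 2 = 5.
  i=4: a_4=1, p_4 = 1*152 + 91 = 243, q_4 = 1*5 + 3 = 8.
  i=5: a_5=2, p_5 = 2*243 + 152 = 638, q_5 = 2*8 + 5 = 21.
Check: 638^2 - 923*21^2 = 407044 - 407043 = 1, so (x, y) = (638, 21) solves the equation, and by the theorem it is the least positive solution.

(x, y) = (638, 21)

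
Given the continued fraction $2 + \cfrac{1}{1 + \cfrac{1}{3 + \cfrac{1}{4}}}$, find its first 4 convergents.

Using the convergent recurrence p_i = a_i*p_{i-1} + p_{i-2}, q_i = a_i*q_{i-1} + q_{i-2} with p_{-2}=0, p_{-1}=1, q_{-2}=1, q_{-1}=0:
  i=0: a_0=2, p_0 = 2*1 + 0 = 2, q_0 = 2*0 + 1 = 1.
  i=1: a_1=1, p_1 = 1*2 + 1 = 3, q_1 = 1*1 + 0 = 1.
  i=2: a_2=3, p_2 = 3*3 + 2 = 11, q_2 = 3*1 + 1 = 4.
  i=3: a_3=4, p_3 = 4*11 + 3 = 47, q_3 = 4*4 + 1 = 17.

2/1, 3/1, 11/4, 47/17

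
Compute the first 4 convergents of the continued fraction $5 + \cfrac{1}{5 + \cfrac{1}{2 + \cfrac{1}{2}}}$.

5/1, 26/5, 57/11, 140/27

Using the convergent recurrence p_i = a_i*p_{i-1} + p_{i-2}, q_i = a_i*q_{i-1} + q_{i-2} with p_{-2}=0, p_{-1}=1, q_{-2}=1, q_{-1}=0:
  i=0: a_0=5, p_0 = 5*1 + 0 = 5, q_0 = 5*0 + 1 = 1.
  i=1: a_1=5, p_1 = 5*5 + 1 = 26, q_1 = 5*1 + 0 = 5.
  i=2: a_2=2, p_2 = 2*26 + 5 = 57, q_2 = 2*5 + 1 = 11.
  i=3: a_3=2, p_3 = 2*57 + 26 = 140, q_3 = 2*11 + 5 = 27.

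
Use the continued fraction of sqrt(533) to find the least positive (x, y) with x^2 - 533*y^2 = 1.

(x, y) = (74859849, 3242540)

First expand sqrt(533) as a continued fraction. With x_i = (sqrt(533) + m_i)/d_i and (m_0, d_0) = (0, 1): a_0 = floor(sqrt(533)) = 23, since 23^2 = 529 <= 533 < 576 = 24^2.
Iterate m_{i+1} = d_i*a_i - m_i, d_{i+1} = (533 - m_{i+1}^2)/d_i, a_{i+1} = floor((a_0 + m_{i+1})/d_{i+1}):
  m_1 = 1*23 - 0 = 23, d_1 = (533 - 23^2)/1 = 4/1 = 4, a_1 = floor((23 + 23)/4) = 11.
  m_2 = 4*11 - 23 = 21, d_2 = (533 - 21^2)/4 = 92/4 = 23, a_2 = floor((23 + 21)/23) = 1.
  m_3 = 23*1 - 21 = 2, d_3 = (533 - 2^2)/23 = 529/23 = 23, a_3 = floor((23 + 2)/23) = 1.
  m_4 = 23*1 - 2 = 21, d_4 = (533 - 21^2)/23 = 92/23 = 4, a_4 = floor((23 + 21)/4) = 11.
  m_5 = 4*11 - 21 = 23, d_5 = (533 - 23^2)/4 = 4/4 = 1, a_5 = floor((23 + 23)/1) = 46.
  m_6 = 1*46 - 23 = 23, d_6 = (533 - 23^2)/1 = 4/1 = 4: (m_6, d_6) = (m_1, d_1) = (23, 4), so from here the quotients repeat a_1, ..., a_5; the period length is 5.
So sqrt(533) = [23; (11, 1, 1, 11, 46)] with period length k = 5.
k is odd, so (p_{k-1}, q_{k-1}) only solves x^2 - 533y^2 = -1 and the fundamental solution of x^2 - 533y^2 = 1 is (p_{2k-1}, q_{2k-1}) = (p_9, q_9); compute convergents through index 9, running through the period twice.
Convergents (p_i = a_i*p_{i-1} + p_{i-2}, q_i = a_i*q_{i-1} + q_{i-2} with p_{-2}=0, p_{-1}=1, q_{-2}=1, q_{-1}=0):
  i=0: a_0=23, p_0 = 23*1 + 0 = 23, q_0 = 23*0 + 1 = 1.
  i=1: a_1=11, p_1 = 11*23 + 1 = 254, q_1 = 11*1 + 0 = 11.
  i=2: a_2=1, p_2 = 1*254 + 23 = 277, q_2 = 1*11 + 1 = 12.
  i=3: a_3=1, p_3 = 1*277 + 254 = 531, q_3 = 1*12 + 11 = 23.
  i=4: a_4=11, p_4 = 11*531 + 277 = 6118, q_4 = 11*23 + 12 = 265.
  i=5: a_5=46, p_5 = 46*6118 + 531 = 281959, q_5 = 46*265 + 23 = 12213.
  i=6: a_6=11, p_6 = 11*281959 + 6118 = 3107667, q_6 = 11*12213 + 265 = 134608.
  i=7: a_7=1, p_7 = 1*3107667 + 281959 = 3389626, q_7 = 1*134608 + 12213 = 146821.
  i=8: a_8=1, p_8 = 1*3389626 + 3107667 = 6497293, q_8 = 1*146821 + 134608 = 281429.
  i=9: a_9=11, p_9 = 11*6497293 + 3389626 = 74859849, q_9 = 11*281429 + 146821 = 3242540.
Indeed p_4^2 - 533*q_4^2 = 37429924 - 37429925 = -1, not +1.
Check: 74859849^2 - 533*3242540^2 = 5603996992302801 - 5603996992302800 = 1, so (x, y) = (74859849, 3242540) solves the equation, and by the theorem it is the least positive solution.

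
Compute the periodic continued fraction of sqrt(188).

[13; (1, 2, 2, 6, 2, 2, 1, 26)]

Write x_i = (sqrt(188) + m_i)/d_i with (m_0, d_0) = (0, 1). a_0 = floor(sqrt(188)) = 13, since 13^2 = 169 <= 188 < 196 = 14^2.
Iterate m_{i+1} = d_i*a_i - m_i, d_{i+1} = (188 - m_{i+1}^2)/d_i, a_{i+1} = floor((a_0 + m_{i+1})/d_{i+1}):
  m_1 = 1*13 - 0 = 13, d_1 = (188 - 13^2)/1 = 19/1 = 19, a_1 = floor((13 + 13)/19) = 1.
  m_2 = 19*1 - 13 = 6, d_2 = (188 - 6^2)/19 = 152/19 = 8, a_2 = floor((13 + 6)/8) = 2.
  m_3 = 8*2 - 6 = 10, d_3 = (188 - 10^2)/8 = 88/8 = 11, a_3 = floor((13 + 10)/11) = 2.
  m_4 = 11*2 - 10 = 12, d_4 = (188 - 12^2)/11 = 44/11 = 4, a_4 = floor((13 + 12)/4) = 6.
  m_5 = 4*6 - 12 = 12, d_5 = (188 - 12^2)/4 = 44/4 = 11, a_5 = floor((13 + 12)/11) = 2.
  m_6 = 11*2 - 12 = 10, d_6 = (188 - 10^2)/11 = 88/11 = 8, a_6 = floor((13 + 10)/8) = 2.
  m_7 = 8*2 - 10 = 6, d_7 = (188 - 6^2)/8 = 152/8 = 19, a_7 = floor((13 + 6)/19) = 1.
  m_8 = 19*1 - 6 = 13, d_8 = (188 - 13^2)/19 = 19/19 = 1, a_8 = floor((13 + 13)/1) = 26.
  m_9 = 1*26 - 13 = 13, d_9 = (188 - 13^2)/1 = 19/1 = 19: (m_9, d_9) = (m_1, d_1) = (13, 19), so from here the quotients repeat a_1, ..., a_8; the period length is 8.
Hence the expansion of sqrt(188) is a_0 = 13 followed by the repeating block 1, 2, 2, 6, 2, 2, 1, 26 (period 8).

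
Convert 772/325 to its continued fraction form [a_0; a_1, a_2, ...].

[2; 2, 1, 1, 1, 40]

Run the Euclidean algorithm on 772 and 325; the successive quotients are the partial quotients a_0, a_1, ... (each step inverts the fractional part left over by the previous one):
  772 = 2*325 + 122, so a_0 = 2.
  325 = 2*122 + 81, so a_1 = 2.
  122 = 1*81 + 41, so a_2 = 1.
  81 = 1*41 + 40, so a_3 = 1.
  41 = 1*40 + 1, so a_4 = 1.
  40 = 40*1 + 0, so a_5 = 40.
The remainder reaches 0 after 6 divisions, so the expansion has 6 partial quotients, read off in order.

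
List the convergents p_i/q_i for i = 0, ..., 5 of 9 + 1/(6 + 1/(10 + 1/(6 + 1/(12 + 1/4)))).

Using the convergent recurrence p_i = a_i*p_{i-1} + p_{i-2}, q_i = a_i*q_{i-1} + q_{i-2} with p_{-2}=0, p_{-1}=1, q_{-2}=1, q_{-1}=0:
  i=0: a_0=9, p_0 = 9*1 + 0 = 9, q_0 = 9*0 + 1 = 1.
  i=1: a_1=6, p_1 = 6*9 + 1 = 55, q_1 = 6*1 + 0 = 6.
  i=2: a_2=10, p_2 = 10*55 + 9 = 559, q_2 = 10*6 + 1 = 61.
  i=3: a_3=6, p_3 = 6*559 + 55 = 3409, q_3 = 6*61 + 6 = 372.
  i=4: a_4=12, p_4 = 12*3409 + 559 = 41467, q_4 = 12*372 + 61 = 4525.
  i=5: a_5=4, p_5 = 4*41467 + 3409 = 169277, q_5 = 4*4525 + 372 = 18472.

9/1, 55/6, 559/61, 3409/372, 41467/4525, 169277/18472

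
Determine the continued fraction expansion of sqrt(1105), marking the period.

Write x_i = (sqrt(1105) + m_i)/d_i with (m_0, d_0) = (0, 1). a_0 = floor(sqrt(1105)) = 33, since 33^2 = 1089 <= 1105 < 1156 = 34^2.
Iterate m_{i+1} = d_i*a_i - m_i, d_{i+1} = (1105 - m_{i+1}^2)/d_i, a_{i+1} = floor((a_0 + m_{i+1})/d_{i+1}):
  m_1 = 1*33 - 0 = 33, d_1 = (1105 - 33^2)/1 = 16/1 = 16, a_1 = floor((33 + 33)/16) = 4.
  m_2 = 16*4 - 33 = 31, d_2 = (1105 - 31^2)/16 = 144/16 = 9, a_2 = floor((33 + 31)/9) = 7.
  m_3 = 9*7 - 31 = 32, d_3 = (1105 - 32^2)/9 = 81/9 = 9, a_3 = floor((33 + 32)/9) = 7.
  m_4 = 9*7 - 32 = 31, d_4 = (1105 - 31^2)/9 = 144/9 = 16, a_4 = floor((33 + 31)/16) = 4.
  m_5 = 16*4 - 31 = 33, d_5 = (1105 - 33^2)/16 = 16/16 = 1, a_5 = floor((33 + 33)/1) = 66.
  m_6 = 1*66 - 33 = 33, d_6 = (1105 - 33^2)/1 = 16/1 = 16: (m_6, d_6) = (m_1, d_1) = (33, 16), so from here the quotients repeat a_1, ..., a_5; the period length is 5.
Hence the expansion of sqrt(1105) is a_0 = 33 followed by the repeating block 4, 7, 7, 4, 66 (period 5).

[33; (4, 7, 7, 4, 66)]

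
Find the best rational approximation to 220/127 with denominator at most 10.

Expand x = 220/127 as a continued fraction with the Euclidean algorithm:
  220 = 1*127 + 93, so a_0 = 1.
  127 = 1*93 + 34, so a_1 = 1.
  93 = 2*34 + 25, so a_2 = 2.
  34 = 1*25 + 9, so a_3 = 1.
  25 = 2*9 + 7, so a_4 = 2.
  9 = 1*7 + 2, so a_5 = 1.
  7 = 3*2 + 1, so a_6 = 3.
  2 = 2*1 + 0, so a_7 = 2.
so x = [1; 1, 2, 1, 2, 1, 3, 2].
Convergents (p_i = a_i*p_{i-1} + p_{i-2}, q_i = a_i*q_{i-1} + q_{i-2} with p_{-2}=0, p_{-1}=1, q_{-2}=1, q_{-1}=0), until the denominator exceeds 10:
  i=0: a_0=1, p_0 = 1*1 + 0 = 1, q_0 = 1*0 + 1 = 1.
  i=1: a_1=1, p_1 = 1*1 + 1 = 2, q_1 = 1*1 + 0 = 1.
  i=2: a_2=2, p_2 = 2*2 + 1 = 5, q_2 = 2*1 + 1 = 3.
  i=3: a_3=1, p_3 = 1*5 + 2 = 7, q_3 = 1*3 + 1 = 4.
  i=4: a_4=2, p_4 = 2*7 + 5 = 19, q_4 = 2*4 + 3 = 11.
q_4 = 11 > 10, so the last convergent with denominator <= 10 is p_3/q_3 = 7/4.
The closest fraction with denominator <= 10 is either p_3/q_3 or the intermediate fraction (k*p_3 + p_2)/(k*q_3 + q_2) with the largest k >= 1 whose denominator stays <= 10; these approach x as k grows, and every other convergent or intermediate fraction in range is farther away.
Largest k: floor((10 - q_2)/q_3) = floor((10 - 3)/4) = 1.
That gives (1*7 + 5)/(1*4 + 3) = 12/7.
Compare the errors: |x - 7/4| = |220*4 - 7*127|/(127*4) = 9/508, and |x - 12/7| = |220*7 - 12*127|/(127*7) = 16/889.
Cross-multiplying, 9*889 = 8001 < 8128 = 16*508, so 9/508 is smaller: the convergent 7/4 is closer to x than 12/7.

7/4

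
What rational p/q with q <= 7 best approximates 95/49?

2/1

Expand x = 95/49 as a continued fraction with the Euclidean algorithm:
  95 = 1*49 + 46, so a_0 = 1.
  49 = 1*46 + 3, so a_1 = 1.
  46 = 15*3 + 1, so a_2 = 15.
  3 = 3*1 + 0, so a_3 = 3.
so x = [1; 1, 15, 3].
Convergents (p_i = a_i*p_{i-1} + p_{i-2}, q_i = a_i*q_{i-1} + q_{i-2} with p_{-2}=0, p_{-1}=1, q_{-2}=1, q_{-1}=0), until the denominator exceeds 7:
  i=0: a_0=1, p_0 = 1*1 + 0 = 1, q_0 = 1*0 + 1 = 1.
  i=1: a_1=1, p_1 = 1*1 + 1 = 2, q_1 = 1*1 + 0 = 1.
  i=2: a_2=15, p_2 = 15*2 + 1 = 31, q_2 = 15*1 + 1 = 16.
q_2 = 16 > 7, so the last convergent with denominator <= 7 is p_1/q_1 = 2/1.
The closest fraction with denominator <= 7 is either p_1/q_1 or the intermediate fraction (k*p_1 + p_0)/(k*q_1 + q_0) with the largest k >= 1 whose denominator stays <= 7; these approach x as k grows, and every other convergent or intermediate fraction in range is farther away.
Largest k: floor((7 - q_0)/q_1) = floor((7 - 1)/1) = 6.
That gives (6*2 + 1)/(6*1 + 1) = 13/7.
Compare the errors: |x - 2/1| = |95*1 - 2*49|/(49*1) = 3/49, and |x - 13/7| = |95*7 - 13*49|/(49*7) = 28/343.
Cross-multiplying, 3*343 = 1029 < 1372 = 28*49, so 3/49 is smaller: the convergent 2/1 is closer to x than 13/7.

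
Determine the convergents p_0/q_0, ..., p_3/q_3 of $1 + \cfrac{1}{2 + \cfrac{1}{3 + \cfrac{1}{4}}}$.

Using the convergent recurrence p_i = a_i*p_{i-1} + p_{i-2}, q_i = a_i*q_{i-1} + q_{i-2} with p_{-2}=0, p_{-1}=1, q_{-2}=1, q_{-1}=0:
  i=0: a_0=1, p_0 = 1*1 + 0 = 1, q_0 = 1*0 + 1 = 1.
  i=1: a_1=2, p_1 = 2*1 + 1 = 3, q_1 = 2*1 + 0 = 2.
  i=2: a_2=3, p_2 = 3*3 + 1 = 10, q_2 = 3*2 + 1 = 7.
  i=3: a_3=4, p_3 = 4*10 + 3 = 43, q_3 = 4*7 + 2 = 30.

1/1, 3/2, 10/7, 43/30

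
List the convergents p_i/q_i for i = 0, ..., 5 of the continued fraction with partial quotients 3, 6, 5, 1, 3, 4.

3/1, 19/6, 98/31, 117/37, 449/142, 1913/605

Using the convergent recurrence p_i = a_i*p_{i-1} + p_{i-2}, q_i = a_i*q_{i-1} + q_{i-2} with p_{-2}=0, p_{-1}=1, q_{-2}=1, q_{-1}=0:
  i=0: a_0=3, p_0 = 3*1 + 0 = 3, q_0 = 3*0 + 1 = 1.
  i=1: a_1=6, p_1 = 6*3 + 1 = 19, q_1 = 6*1 + 0 = 6.
  i=2: a_2=5, p_2 = 5*19 + 3 = 98, q_2 = 5*6 + 1 = 31.
  i=3: a_3=1, p_3 = 1*98 + 19 = 117, q_3 = 1*31 + 6 = 37.
  i=4: a_4=3, p_4 = 3*117 + 98 = 449, q_4 = 3*37 + 31 = 142.
  i=5: a_5=4, p_5 = 4*449 + 117 = 1913, q_5 = 4*142 + 37 = 605.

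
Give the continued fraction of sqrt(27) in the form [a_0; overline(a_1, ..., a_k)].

[5; overline(5, 10)]

Write x_i = (sqrt(27) + m_i)/d_i with (m_0, d_0) = (0, 1). a_0 = floor(sqrt(27)) = 5, since 5^2 = 25 <= 27 < 36 = 6^2.
Iterate m_{i+1} = d_i*a_i - m_i, d_{i+1} = (27 - m_{i+1}^2)/d_i, a_{i+1} = floor((a_0 + m_{i+1})/d_{i+1}):
  m_1 = 1*5 - 0 = 5, d_1 = (27 - 5^2)/1 = 2/1 = 2, a_1 = floor((5 + 5)/2) = 5.
  m_2 = 2*5 - 5 = 5, d_2 = (27 - 5^2)/2 = 2/2 = 1, a_2 = floor((5 + 5)/1) = 10.
  m_3 = 1*10 - 5 = 5, d_3 = (27 - 5^2)/1 = 2/1 = 2: (m_3, d_3) = (m_1, d_1) = (5, 2), so from here the quotients repeat a_1, a_2; the period length is 2.
Hence the expansion of sqrt(27) is a_0 = 5 followed by the repeating block 5, 10 (period 2).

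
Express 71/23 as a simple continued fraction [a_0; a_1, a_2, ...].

[3; 11, 2]

Run the Euclidean algorithm on 71 and 23; the successive quotients are the partial quotients a_0, a_1, ... (each step inverts the fractional part left over by the previous one):
  71 = 3*23 + 2, so a_0 = 3.
  23 = 11*2 + 1, so a_1 = 11.
  2 = 2*1 + 0, so a_2 = 2.
The remainder reaches 0 after 3 divisions, so the expansion has 3 partial quotients, read off in order.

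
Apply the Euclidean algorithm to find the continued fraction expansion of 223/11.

Run the Euclidean algorithm on 223 and 11; the successive quotients are the partial quotients a_0, a_1, ... (each step inverts the fractional part left over by the previous one):
  223 = 20*11 + 3, so a_0 = 20.
  11 = 3*3 + 2, so a_1 = 3.
  3 = 1*2 + 1, so a_2 = 1.
  2 = 2*1 + 0, so a_3 = 2.
The remainder reaches 0 after 4 divisions, so the expansion has 4 partial quotients, read off in order.

[20; 3, 1, 2]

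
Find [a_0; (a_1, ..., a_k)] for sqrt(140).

[11; (1, 4, 1, 22)]

Write x_i = (sqrt(140) + m_i)/d_i with (m_0, d_0) = (0, 1). a_0 = floor(sqrt(140)) = 11, since 11^2 = 121 <= 140 < 144 = 12^2.
Iterate m_{i+1} = d_i*a_i - m_i, d_{i+1} = (140 - m_{i+1}^2)/d_i, a_{i+1} = floor((a_0 + m_{i+1})/d_{i+1}):
  m_1 = 1*11 - 0 = 11, d_1 = (140 - 11^2)/1 = 19/1 = 19, a_1 = floor((11 + 11)/19) = 1.
  m_2 = 19*1 - 11 = 8, d_2 = (140 - 8^2)/19 = 76/19 = 4, a_2 = floor((11 + 8)/4) = 4.
  m_3 = 4*4 - 8 = 8, d_3 = (140 - 8^2)/4 = 76/4 = 19, a_3 = floor((11 + 8)/19) = 1.
  m_4 = 19*1 - 8 = 11, d_4 = (140 - 11^2)/19 = 19/19 = 1, a_4 = floor((11 + 11)/1) = 22.
  m_5 = 1*22 - 11 = 11, d_5 = (140 - 11^2)/1 = 19/1 = 19: (m_5, d_5) = (m_1, d_1) = (11, 19), so from here the quotients repeat a_1, ..., a_4; the period length is 4.
Hence the expansion of sqrt(140) is a_0 = 11 followed by the repeating block 1, 4, 1, 22 (period 4).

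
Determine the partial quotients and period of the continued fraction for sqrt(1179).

Write x_i = (sqrt(1179) + m_i)/d_i with (m_0, d_0) = (0, 1). a_0 = floor(sqrt(1179)) = 34, since 34^2 = 1156 <= 1179 < 1225 = 35^2.
Iterate m_{i+1} = d_i*a_i - m_i, d_{i+1} = (1179 - m_{i+1}^2)/d_i, a_{i+1} = floor((a_0 + m_{i+1})/d_{i+1}):
  m_1 = 1*34 - 0 = 34, d_1 = (1179 - 34^2)/1 = 23/1 = 23, a_1 = floor((34 + 34)/23) = 2.
  m_2 = 23*2 - 34 = 12, d_2 = (1179 - 12^2)/23 = 1035/23 = 45, a_2 = floor((34 + 12)/45) = 1.
  m_3 = 45*1 - 12 = 33, d_3 = (1179 - 33^2)/45 = 90/45 = 2, a_3 = floor((34 + 33)/2) = 33.
  m_4 = 2*33 - 33 = 33, d_4 = (1179 - 33^2)/2 = 90/2 = 45, a_4 = floor((34 + 33)/45) = 1.
  m_5 = 45*1 - 33 = 12, d_5 = (1179 - 12^2)/45 = 1035/45 = 23, a_5 = floor((34 + 12)/23) = 2.
  m_6 = 23*2 - 12 = 34, d_6 = (1179 - 34^2)/23 = 23/23 = 1, a_6 = floor((34 + 34)/1) = 68.
  m_7 = 1*68 - 34 = 34, d_7 = (1179 - 34^2)/1 = 23/1 = 23: (m_7, d_7) = (m_1, d_1) = (34, 23), so from here the quotients repeat a_1, ..., a_6; the period length is 6.
Hence the expansion of sqrt(1179) is a_0 = 34 followed by the repeating block 2, 1, 33, 1, 2, 68 (period 6).

[34; (2, 1, 33, 1, 2, 68)]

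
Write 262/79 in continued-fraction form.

[3; 3, 6, 4]

Run the Euclidean algorithm on 262 and 79; the successive quotients are the partial quotients a_0, a_1, ... (each step inverts the fractional part left over by the previous one):
  262 = 3*79 + 25, so a_0 = 3.
  79 = 3*25 + 4, so a_1 = 3.
  25 = 6*4 + 1, so a_2 = 6.
  4 = 4*1 + 0, so a_3 = 4.
The remainder reaches 0 after 4 divisions, so the expansion has 4 partial quotients, read off in order.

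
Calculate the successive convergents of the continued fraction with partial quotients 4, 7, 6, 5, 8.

Using the convergent recurrence p_i = a_i*p_{i-1} + p_{i-2}, q_i = a_i*q_{i-1} + q_{i-2} with p_{-2}=0, p_{-1}=1, q_{-2}=1, q_{-1}=0:
  i=0: a_0=4, p_0 = 4*1 + 0 = 4, q_0 = 4*0 + 1 = 1.
  i=1: a_1=7, p_1 = 7*4 + 1 = 29, q_1 = 7*1 + 0 = 7.
  i=2: a_2=6, p_2 = 6*29 + 4 = 178, q_2 = 6*7 + 1 = 43.
  i=3: a_3=5, p_3 = 5*178 + 29 = 919, q_3 = 5*43 + 7 = 222.
  i=4: a_4=8, p_4 = 8*919 + 178 = 7530, q_4 = 8*222 + 43 = 1819.

4/1, 29/7, 178/43, 919/222, 7530/1819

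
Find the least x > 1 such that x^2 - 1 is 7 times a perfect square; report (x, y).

(x, y) = (8, 3)

First expand sqrt(7) as a continued fraction. With x_i = (sqrt(7) + m_i)/d_i and (m_0, d_0) = (0, 1): a_0 = floor(sqrt(7)) = 2, since 2^2 = 4 <= 7 < 9 = 3^2.
Iterate m_{i+1} = d_i*a_i - m_i, d_{i+1} = (7 - m_{i+1}^2)/d_i, a_{i+1} = floor((a_0 + m_{i+1})/d_{i+1}):
  m_1 = 1*2 - 0 = 2, d_1 = (7 - 2^2)/1 = 3/1 = 3, a_1 = floor((2 + 2)/3) = 1.
  m_2 = 3*1 - 2 = 1, d_2 = (7 - 1^2)/3 = 6/3 = 2, a_2 = floor((2 + 1)/2) = 1.
  m_3 = 2*1 - 1 = 1, d_3 = (7 - 1^2)/2 = 6/2 = 3, a_3 = floor((2 + 1)/3) = 1.
  m_4 = 3*1 - 1 = 2, d_4 = (7 - 2^2)/3 = 3/3 = 1, a_4 = floor((2 + 2)/1) = 4.
  m_5 = 1*4 - 2 = 2, d_5 = (7 - 2^2)/1 = 3/1 = 3: (m_5, d_5) = (m_1, d_1) = (2, 3), so from here the quotients repeat a_1, ..., a_4; the period length is 4.
So sqrt(7) = [2; (1, 1, 1, 4)] with period length k = 4.
k is even, so the fundamental solution of x^2 - 7y^2 = 1 is (p_{k-1}, q_{k-1}) = (p_3, q_3); compute convergents through index 3.
Convergents (p_i = a_i*p_{i-1} + p_{i-2}, q_i = a_i*q_{i-1} + q_{i-2} with p_{-2}=0, p_{-1}=1, q_{-2}=1, q_{-1}=0):
  i=0: a_0=2, p_0 = 2*1 + 0 = 2, q_0 = 2*0 + 1 = 1.
  i=1: a_1=1, p_1 = 1*2 + 1 = 3, q_1 = 1*1 + 0 = 1.
  i=2: a_2=1, p_2 = 1*3 + 2 = 5, q_2 = 1*1 + 1 = 2.
  i=3: a_3=1, p_3 = 1*5 + 3 = 8, q_3 = 1*2 + 1 = 3.
Check: 8^2 - 7*3^2 = 64 - 63 = 1, so (x, y) = (8, 3) solves the equation, and by the theorem it is the least positive solution.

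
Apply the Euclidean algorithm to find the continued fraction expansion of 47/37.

Run the Euclidean algorithm on 47 and 37; the successive quotients are the partial quotients a_0, a_1, ... (each step inverts the fractional part left over by the previous one):
  47 = 1*37 + 10, so a_0 = 1.
  37 = 3*10 + 7, so a_1 = 3.
  10 = 1*7 + 3, so a_2 = 1.
  7 = 2*3 + 1, so a_3 = 2.
  3 = 3*1 + 0, so a_4 = 3.
The remainder reaches 0 after 5 divisions, so the expansion has 5 partial quotients, read off in order.

[1; 3, 1, 2, 3]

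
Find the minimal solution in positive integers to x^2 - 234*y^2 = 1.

(x, y) = (5201, 340)

First expand sqrt(234) as a continued fraction. With x_i = (sqrt(234) + m_i)/d_i and (m_0, d_0) = (0, 1): a_0 = floor(sqrt(234)) = 15, since 15^2 = 225 <= 234 < 256 = 16^2.
Iterate m_{i+1} = d_i*a_i - m_i, d_{i+1} = (234 - m_{i+1}^2)/d_i, a_{i+1} = floor((a_0 + m_{i+1})/d_{i+1}):
  m_1 = 1*15 - 0 = 15, d_1 = (234 - 15^2)/1 = 9/1 = 9, a_1 = floor((15 + 15)/9) = 3.
  m_2 = 9*3 - 15 = 12, d_2 = (234 - 12^2)/9 = 90/9 = 10, a_2 = floor((15 + 12)/10) = 2.
  m_3 = 10*2 - 12 = 8, d_3 = (234 - 8^2)/10 = 170/10 = 17, a_3 = floor((15 + 8)/17) = 1.
  m_4 = 17*1 - 8 = 9, d_4 = (234 - 9^2)/17 = 153/17 = 9, a_4 = floor((15 + 9)/9) = 2.
  m_5 = 9*2 - 9 = 9, d_5 = (234 - 9^2)/9 = 153/9 = 17, a_5 = floor((15 + 9)/17) = 1.
  m_6 = 17*1 - 9 = 8, d_6 = (234 - 8^2)/17 = 170/17 = 10, a_6 = floor((15 + 8)/10) = 2.
  m_7 = 10*2 - 8 = 12, d_7 = (234 - 12^2)/10 = 90/10 = 9, a_7 = floor((15 + 12)/9) = 3.
  m_8 = 9*3 - 12 = 15, d_8 = (234 - 15^2)/9 = 9/9 = 1, a_8 = floor((15 + 15)/1) = 30.
  m_9 = 1*30 - 15 = 15, d_9 = (234 - 15^2)/1 = 9/1 = 9: (m_9, d_9) = (m_1, d_1) = (15, 9), so from here the quotients repeat a_1, ..., a_8; the period length is 8.
So sqrt(234) = [15; (3, 2, 1, 2, 1, 2, 3, 30)] with period length k = 8.
k is even, so the fundamental solution of x^2 - 234y^2 = 1 is (p_{k-1}, q_{k-1}) = (p_7, q_7); compute convergents through index 7.
Convergents (p_i = a_i*p_{i-1} + p_{i-2}, q_i = a_i*q_{i-1} + q_{i-2} with p_{-2}=0, p_{-1}=1, q_{-2}=1, q_{-1}=0):
  i=0: a_0=15, p_0 = 15*1 + 0 = 15, q_0 = 15*0 + 1 = 1.
  i=1: a_1=3, p_1 = 3*15 + 1 = 46, q_1 = 3*1 + 0 = 3.
  i=2: a_2=2, p_2 = 2*46 + 15 = 107, q_2 = 2*3 + 1 = 7.
  i=3: a_3=1, p_3 = 1*107 + 46 = 153, q_3 = 1*7 + 3 = 10.
  i=4: a_4=2, p_4 = 2*153 + 107 = 413, q_4 = 2*10 + 7 = 27.
  i=5: a_5=1, p_5 = 1*413 + 153 = 566, q_5 = 1*27 + 10 = 37.
  i=6: a_6=2, p_6 = 2*566 + 413 = 1545, q_6 = 2*37 + 27 = 101.
  i=7: a_7=3, p_7 = 3*1545 + 566 = 5201, q_7 = 3*101 + 37 = 340.
Check: 5201^2 - 234*340^2 = 27050401 - 27050400 = 1, so (x, y) = (5201, 340) solves the equation, and by the theorem it is the least positive solution.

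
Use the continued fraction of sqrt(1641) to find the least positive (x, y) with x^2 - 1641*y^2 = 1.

First expand sqrt(1641) as a continued fraction. With x_i = (sqrt(1641) + m_i)/d_i and (m_0, d_0) = (0, 1): a_0 = floor(sqrt(1641)) = 40, since 40^2 = 1600 <= 1641 < 1681 = 41^2.
Iterate m_{i+1} = d_i*a_i - m_i, d_{i+1} = (1641 - m_{i+1}^2)/d_i, a_{i+1} = floor((a_0 + m_{i+1})/d_{i+1}):
  m_1 = 1*40 - 0 = 40, d_1 = (1641 - 40^2)/1 = 41/1 = 41, a_1 = floor((40 + 40)/41) = 1.
  m_2 = 41*1 - 40 = 1, d_2 = (1641 - 1^2)/41 = 1640/41 = 40, a_2 = floor((40 + 1)/40) = 1.
  m_3 = 40*1 - 1 = 39, d_3 = (1641 - 39^2)/40 = 120/40 = 3, a_3 = floor((40 + 39)/3) = 26.
  m_4 = 3*26 - 39 = 39, d_4 = (1641 - 39^2)/3 = 120/3 = 40, a_4 = floor((40 + 39)/40) = 1.
  m_5 = 40*1 - 39 = 1, d_5 = (1641 - 1^2)/40 = 1640/40 = 41, a_5 = floor((40 + 1)/41) = 1.
  m_6 = 41*1 - 1 = 40, d_6 = (1641 - 40^2)/41 = 41/41 = 1, a_6 = floor((40 + 40)/1) = 80.
  m_7 = 1*80 - 40 = 40, d_7 = (1641 - 40^2)/1 = 41/1 = 41: (m_7, d_7) = (m_1, d_1) = (40, 41), so from here the quotients repeat a_1, ..., a_6; the period length is 6.
So sqrt(1641) = [40; (1, 1, 26, 1, 1, 80)] with period length k = 6.
k is even, so the fundamental solution of x^2 - 1641y^2 = 1 is (p_{k-1}, q_{k-1}) = (p_5, q_5); compute convergents through index 5.
Convergents (p_i = a_i*p_{i-1} + p_{i-2}, q_i = a_i*q_{i-1} + q_{i-2} with p_{-2}=0, p_{-1}=1, q_{-2}=1, q_{-1}=0):
  i=0: a_0=40, p_0 = 40*1 + 0 = 40, q_0 = 40*0 + 1 = 1.
  i=1: a_1=1, p_1 = 1*40 + 1 = 41, q_1 = 1*1 + 0 = 1.
  i=2: a_2=1, p_2 = 1*41 + 40 = 81, q_2 = 1*1 + 1 = 2.
  i=3: a_3=26, p_3 = 26*81 + 41 = 2147, q_3 = 26*2 + 1 = 53.
  i=4: a_4=1, p_4 = 1*2147 + 81 = 2228, q_4 = 1*53 + 2 = 55.
  i=5: a_5=1, p_5 = 1*2228 + 2147 = 4375, q_5 = 1*55 + 53 = 108.
Check: 4375^2 - 1641*108^2 = 19140625 - 19140624 = 1, so (x, y) = (4375, 108) solves the equation, and by the theorem it is the least positive solution.

(x, y) = (4375, 108)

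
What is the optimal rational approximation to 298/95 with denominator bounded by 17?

Expand x = 298/95 as a continued fraction with the Euclidean algorithm:
  298 = 3*95 + 13, so a_0 = 3.
  95 = 7*13 + 4, so a_1 = 7.
  13 = 3*4 + 1, so a_2 = 3.
  4 = 4*1 + 0, so a_3 = 4.
so x = [3; 7, 3, 4].
Convergents (p_i = a_i*p_{i-1} + p_{i-2}, q_i = a_i*q_{i-1} + q_{i-2} with p_{-2}=0, p_{-1}=1, q_{-2}=1, q_{-1}=0), until the denominator exceeds 17:
  i=0: a_0=3, p_0 = 3*1 + 0 = 3, q_0 = 3*0 + 1 = 1.
  i=1: a_1=7, p_1 = 7*3 + 1 = 22, q_1 = 7*1 + 0 = 7.
  i=2: a_2=3, p_2 = 3*22 + 3 = 69, q_2 = 3*7 + 1 = 22.
q_2 = 22 > 17, so the last convergent with denominator <= 17 is p_1/q_1 = 22/7.
The closest fraction with denominator <= 17 is either p_1/q_1 or the intermediate fraction (k*p_1 + p_0)/(k*q_1 + q_0) with the largest k >= 1 whose denominator stays <= 17; these approach x as k grows, and every other convergent or intermediate fraction in range is farther away.
Largest k: floor((17 - q_0)/q_1) = floor((17 - 1)/7) = 2.
That gives (2*22 + 3)/(2*7 + 1) = 47/15.
Compare the errors: |x - 22/7| = |298*7 - 22*95|/(95*7) = 4/665, and |x - 47/15| = |298*15 - 47*95|/(95*15) = 5/1425.
Cross-multiplying, 5*665 = 3325 < 5700 = 4*1425, so 5/1425 is smaller: the intermediate fraction 47/15 is closer to x than 22/7.

47/15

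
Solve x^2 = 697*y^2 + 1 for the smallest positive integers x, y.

First expand sqrt(697) as a continued fraction. With x_i = (sqrt(697) + m_i)/d_i and (m_0, d_0) = (0, 1): a_0 = floor(sqrt(697)) = 26, since 26^2 = 676 <= 697 < 729 = 27^2.
Iterate m_{i+1} = d_i*a_i - m_i, d_{i+1} = (697 - m_{i+1}^2)/d_i, a_{i+1} = floor((a_0 + m_{i+1})/d_{i+1}):
  m_1 = 1*26 - 0 = 26, d_1 = (697 - 26^2)/1 = 21/1 = 21, a_1 = floor((26 + 26)/21) = 2.
  m_2 = 21*2 - 26 = 16, d_2 = (697 - 16^2)/21 = 441/21 = 21, a_2 = floor((26 + 16)/21) = 2.
  m_3 = 21*2 - 16 = 26, d_3 = (697 - 26^2)/21 = 21/21 = 1, a_3 = floor((26 + 26)/1) = 52.
  m_4 = 1*52 - 26 = 26, d_4 = (697 - 26^2)/1 = 21/1 = 21: (m_4, d_4) = (m_1, d_1) = (26, 21), so from here the quotients repeat a_1, ..., a_3; the period length is 3.
So sqrt(697) = [26; (2, 2, 52)] with period length k = 3.
k is odd, so (p_{k-1}, q_{k-1}) only solves x^2 - 697y^2 = -1 and the fundamental solution of x^2 - 697y^2 = 1 is (p_{2k-1}, q_{2k-1}) = (p_5, q_5); compute convergents through index 5, running through the period twice.
Convergents (p_i = a_i*p_{i-1} + p_{i-2}, q_i = a_i*q_{i-1} + q_{i-2} with p_{-2}=0, p_{-1}=1, q_{-2}=1, q_{-1}=0):
  i=0: a_0=26, p_0 = 26*1 + 0 = 26, q_0 = 26*0 + 1 = 1.
  i=1: a_1=2, p_1 = 2*26 + 1 = 53, q_1 = 2*1 + 0 = 2.
  i=2: a_2=2, p_2 = 2*53 + 26 = 132, q_2 = 2*2 + 1 = 5.
  i=3: a_3=52, p_3 = 52*132 + 53 = 6917, q_3 = 52*5 + 2 = 262.
  i=4: a_4=2, p_4 = 2*6917 + 132 = 13966, q_4 = 2*262 + 5 = 529.
  i=5: a_5=2, p_5 = 2*13966 + 6917 = 34849, q_5 = 2*529 + 262 = 1320.
Indeed p_2^2 - 697*q_2^2 = 17424 - 17425 = -1, not +1.
Check: 34849^2 - 697*1320^2 = 1214452801 - 1214452800 = 1, so (x, y) = (34849, 1320) solves the equation, and by the theorem it is the least positive solution.

(x, y) = (34849, 1320)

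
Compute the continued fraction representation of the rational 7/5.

Run the Euclidean algorithm on 7 and 5; the successive quotients are the partial quotients a_0, a_1, ... (each step inverts the fractional part left over by the previous one):
  7 = 1*5 + 2, so a_0 = 1.
  5 = 2*2 + 1, so a_1 = 2.
  2 = 2*1 + 0, so a_2 = 2.
The remainder reaches 0 after 3 divisions, so the expansion has 3 partial quotients, read off in order.

[1; 2, 2]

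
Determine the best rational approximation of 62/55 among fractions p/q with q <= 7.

8/7

Expand x = 62/55 as a continued fraction with the Euclidean algorithm:
  62 = 1*55 + 7, so a_0 = 1.
  55 = 7*7 + 6, so a_1 = 7.
  7 = 1*6 + 1, so a_2 = 1.
  6 = 6*1 + 0, so a_3 = 6.
so x = [1; 7, 1, 6].
Convergents (p_i = a_i*p_{i-1} + p_{i-2}, q_i = a_i*q_{i-1} + q_{i-2} with p_{-2}=0, p_{-1}=1, q_{-2}=1, q_{-1}=0), until the denominator exceeds 7:
  i=0: a_0=1, p_0 = 1*1 + 0 = 1, q_0 = 1*0 + 1 = 1.
  i=1: a_1=7, p_1 = 7*1 + 1 = 8, q_1 = 7*1 + 0 = 7.
  i=2: a_2=1, p_2 = 1*8 + 1 = 9, q_2 = 1*7 + 1 = 8.
q_2 = 8 > 7, so the last convergent with denominator <= 7 is p_1/q_1 = 8/7.
The closest fraction with denominator <= 7 is either p_1/q_1 or the intermediate fraction (k*p_1 + p_0)/(k*q_1 + q_0) with the largest k >= 1 whose denominator stays <= 7; these approach x as k grows, and every other convergent or intermediate fraction in range is farther away.
Largest k: floor((7 - q_0)/q_1) = floor((7 - 1)/7) = 0.
Since k = 0, no intermediate fraction beyond p_1/q_1 has denominator <= 7, so the convergent 8/7 is the closest (its error is |62*7 - 8*55|/(55*7) = 6/385).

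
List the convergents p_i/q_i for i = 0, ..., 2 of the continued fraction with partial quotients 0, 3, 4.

0/1, 1/3, 4/13

Using the convergent recurrence p_i = a_i*p_{i-1} + p_{i-2}, q_i = a_i*q_{i-1} + q_{i-2} with p_{-2}=0, p_{-1}=1, q_{-2}=1, q_{-1}=0:
  i=0: a_0=0, p_0 = 0*1 + 0 = 0, q_0 = 0*0 + 1 = 1.
  i=1: a_1=3, p_1 = 3*0 + 1 = 1, q_1 = 3*1 + 0 = 3.
  i=2: a_2=4, p_2 = 4*1 + 0 = 4, q_2 = 4*3 + 1 = 13.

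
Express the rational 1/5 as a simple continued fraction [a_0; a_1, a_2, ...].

Run the Euclidean algorithm on 1 and 5; the successive quotients are the partial quotients a_0, a_1, ... (each step inverts the fractional part left over by the previous one):
  1 = 0*5 + 1, so a_0 = 0.
  5 = 5*1 + 0, so a_1 = 5.
The remainder reaches 0 after 2 divisions, so the expansion has 2 partial quotients, read off in order.

[0; 5]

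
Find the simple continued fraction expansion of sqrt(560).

[23; (1, 1, 1, 46)]

Write x_i = (sqrt(560) + m_i)/d_i with (m_0, d_0) = (0, 1). a_0 = floor(sqrt(560)) = 23, since 23^2 = 529 <= 560 < 576 = 24^2.
Iterate m_{i+1} = d_i*a_i - m_i, d_{i+1} = (560 - m_{i+1}^2)/d_i, a_{i+1} = floor((a_0 + m_{i+1})/d_{i+1}):
  m_1 = 1*23 - 0 = 23, d_1 = (560 - 23^2)/1 = 31/1 = 31, a_1 = floor((23 + 23)/31) = 1.
  m_2 = 31*1 - 23 = 8, d_2 = (560 - 8^2)/31 = 496/31 = 16, a_2 = floor((23 + 8)/16) = 1.
  m_3 = 16*1 - 8 = 8, d_3 = (560 - 8^2)/16 = 496/16 = 31, a_3 = floor((23 + 8)/31) = 1.
  m_4 = 31*1 - 8 = 23, d_4 = (560 - 23^2)/31 = 31/31 = 1, a_4 = floor((23 + 23)/1) = 46.
  m_5 = 1*46 - 23 = 23, d_5 = (560 - 23^2)/1 = 31/1 = 31: (m_5, d_5) = (m_1, d_1) = (23, 31), so from here the quotients repeat a_1, ..., a_4; the period length is 4.
Hence the expansion of sqrt(560) is a_0 = 23 followed by the repeating block 1, 1, 1, 46 (period 4).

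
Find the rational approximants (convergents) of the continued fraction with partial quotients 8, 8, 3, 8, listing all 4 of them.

Using the convergent recurrence p_i = a_i*p_{i-1} + p_{i-2}, q_i = a_i*q_{i-1} + q_{i-2} with p_{-2}=0, p_{-1}=1, q_{-2}=1, q_{-1}=0:
  i=0: a_0=8, p_0 = 8*1 + 0 = 8, q_0 = 8*0 + 1 = 1.
  i=1: a_1=8, p_1 = 8*8 + 1 = 65, q_1 = 8*1 + 0 = 8.
  i=2: a_2=3, p_2 = 3*65 + 8 = 203, q_2 = 3*8 + 1 = 25.
  i=3: a_3=8, p_3 = 8*203 + 65 = 1689, q_3 = 8*25 + 8 = 208.

8/1, 65/8, 203/25, 1689/208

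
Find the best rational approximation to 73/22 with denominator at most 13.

43/13

Expand x = 73/22 as a continued fraction with the Euclidean algorithm:
  73 = 3*22 + 7, so a_0 = 3.
  22 = 3*7 + 1, so a_1 = 3.
  7 = 7*1 + 0, so a_2 = 7.
so x = [3; 3, 7].
Convergents (p_i = a_i*p_{i-1} + p_{i-2}, q_i = a_i*q_{i-1} + q_{i-2} with p_{-2}=0, p_{-1}=1, q_{-2}=1, q_{-1}=0), until the denominator exceeds 13:
  i=0: a_0=3, p_0 = 3*1 + 0 = 3, q_0 = 3*0 + 1 = 1.
  i=1: a_1=3, p_1 = 3*3 + 1 = 10, q_1 = 3*1 + 0 = 3.
  i=2: a_2=7, p_2 = 7*10 + 3 = 73, q_2 = 7*3 + 1 = 22.
q_2 = 22 > 13, so the last convergent with denominator <= 13 is p_1/q_1 = 10/3.
The closest fraction with denominator <= 13 is either p_1/q_1 or the intermediate fraction (k*p_1 + p_0)/(k*q_1 + q_0) with the largest k >= 1 whose denominator stays <= 13; these approach x as k grows, and every other convergent or intermediate fraction in range is farther away.
Largest k: floor((13 - q_0)/q_1) = floor((13 - 1)/3) = 4.
That gives (4*10 + 3)/(4*3 + 1) = 43/13.
Compare the errors: |x - 10/3| = |73*3 - 10*22|/(22*3) = 1/66, and |x - 43/13| = |73*13 - 43*22|/(22*13) = 3/286.
Cross-multiplying, 3*66 = 198 < 286 = 1*286, so 3/286 is smaller: the intermediate fraction 43/13 is closer to x than 10/3.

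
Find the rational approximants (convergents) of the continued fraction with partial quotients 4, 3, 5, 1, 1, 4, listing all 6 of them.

Using the convergent recurrence p_i = a_i*p_{i-1} + p_{i-2}, q_i = a_i*q_{i-1} + q_{i-2} with p_{-2}=0, p_{-1}=1, q_{-2}=1, q_{-1}=0:
  i=0: a_0=4, p_0 = 4*1 + 0 = 4, q_0 = 4*0 + 1 = 1.
  i=1: a_1=3, p_1 = 3*4 + 1 = 13, q_1 = 3*1 + 0 = 3.
  i=2: a_2=5, p_2 = 5*13 + 4 = 69, q_2 = 5*3 + 1 = 16.
  i=3: a_3=1, p_3 = 1*69 + 13 = 82, q_3 = 1*16 + 3 = 19.
  i=4: a_4=1, p_4 = 1*82 + 69 = 151, q_4 = 1*19 + 16 = 35.
  i=5: a_5=4, p_5 = 4*151 + 82 = 686, q_5 = 4*35 + 19 = 159.

4/1, 13/3, 69/16, 82/19, 151/35, 686/159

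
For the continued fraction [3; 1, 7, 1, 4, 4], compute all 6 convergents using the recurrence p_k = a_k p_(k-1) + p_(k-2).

3/1, 4/1, 31/8, 35/9, 171/44, 719/185

Using the convergent recurrence p_i = a_i*p_{i-1} + p_{i-2}, q_i = a_i*q_{i-1} + q_{i-2} with p_{-2}=0, p_{-1}=1, q_{-2}=1, q_{-1}=0:
  i=0: a_0=3, p_0 = 3*1 + 0 = 3, q_0 = 3*0 + 1 = 1.
  i=1: a_1=1, p_1 = 1*3 + 1 = 4, q_1 = 1*1 + 0 = 1.
  i=2: a_2=7, p_2 = 7*4 + 3 = 31, q_2 = 7*1 + 1 = 8.
  i=3: a_3=1, p_3 = 1*31 + 4 = 35, q_3 = 1*8 + 1 = 9.
  i=4: a_4=4, p_4 = 4*35 + 31 = 171, q_4 = 4*9 + 8 = 44.
  i=5: a_5=4, p_5 = 4*171 + 35 = 719, q_5 = 4*44 + 9 = 185.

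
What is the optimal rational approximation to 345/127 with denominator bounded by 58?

Expand x = 345/127 as a continued fraction with the Euclidean algorithm:
  345 = 2*127 + 91, so a_0 = 2.
  127 = 1*91 + 36, so a_1 = 1.
  91 = 2*36 + 19, so a_2 = 2.
  36 = 1*19 + 17, so a_3 = 1.
  19 = 1*17 + 2, so a_4 = 1.
  17 = 8*2 + 1, so a_5 = 8.
  2 = 2*1 + 0, so a_6 = 2.
so x = [2; 1, 2, 1, 1, 8, 2].
Convergents (p_i = a_i*p_{i-1} + p_{i-2}, q_i = a_i*q_{i-1} + q_{i-2} with p_{-2}=0, p_{-1}=1, q_{-2}=1, q_{-1}=0), until the denominator exceeds 58:
  i=0: a_0=2, p_0 = 2*1 + 0 = 2, q_0 = 2*0 + 1 = 1.
  i=1: a_1=1, p_1 = 1*2 + 1 = 3, q_1 = 1*1 + 0 = 1.
  i=2: a_2=2, p_2 = 2*3 + 2 = 8, q_2 = 2*1 + 1 = 3.
  i=3: a_3=1, p_3 = 1*8 + 3 = 11, q_3 = 1*3 + 1 = 4.
  i=4: a_4=1, p_4 = 1*11 + 8 = 19, q_4 = 1*4 + 3 = 7.
  i=5: a_5=8, p_5 = 8*19 + 11 = 163, q_5 = 8*7 + 4 = 60.
q_5 = 60 > 58, so the last convergent with denominator <= 58 is p_4/q_4 = 19/7.
The closest fraction with denominator <= 58 is either p_4/q_4 or the intermediate fraction (k*p_4 + p_3)/(k*q_4 + q_3) with the largest k >= 1 whose denominator stays <= 58; these approach x as k grows, and every other convergent or intermediate fraction in range is farther away.
Largest k: floor((58 - q_3)/q_4) = floor((58 - 4)/7) = 7.
That gives (7*19 + 11)/(7*7 + 4) = 144/53.
Compare the errors: |x - 19/7| = |345*7 - 19*127|/(127*7) = 2/889, and |x - 144/53| = |345*53 - 144*127|/(127*53) = 3/6731.
Cross-multiplying, 3*889 = 2667 < 13462 = 2*6731, so 3/6731 is smaller: the intermediate fraction 144/53 is closer to x than 19/7.

144/53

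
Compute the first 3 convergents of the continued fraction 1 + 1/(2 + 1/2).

1/1, 3/2, 7/5

Using the convergent recurrence p_i = a_i*p_{i-1} + p_{i-2}, q_i = a_i*q_{i-1} + q_{i-2} with p_{-2}=0, p_{-1}=1, q_{-2}=1, q_{-1}=0:
  i=0: a_0=1, p_0 = 1*1 + 0 = 1, q_0 = 1*0 + 1 = 1.
  i=1: a_1=2, p_1 = 2*1 + 1 = 3, q_1 = 2*1 + 0 = 2.
  i=2: a_2=2, p_2 = 2*3 + 1 = 7, q_2 = 2*2 + 1 = 5.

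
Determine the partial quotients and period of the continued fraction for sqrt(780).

Write x_i = (sqrt(780) + m_i)/d_i with (m_0, d_0) = (0, 1). a_0 = floor(sqrt(780)) = 27, since 27^2 = 729 <= 780 < 784 = 28^2.
Iterate m_{i+1} = d_i*a_i - m_i, d_{i+1} = (780 - m_{i+1}^2)/d_i, a_{i+1} = floor((a_0 + m_{i+1})/d_{i+1}):
  m_1 = 1*27 - 0 = 27, d_1 = (780 - 27^2)/1 = 51/1 = 51, a_1 = floor((27 + 27)/51) = 1.
  m_2 = 51*1 - 27 = 24, d_2 = (780 - 24^2)/51 = 204/51 = 4, a_2 = floor((27 + 24)/4) = 12.
  m_3 = 4*12 - 24 = 24, d_3 = (780 - 24^2)/4 = 204/4 = 51, a_3 = floor((27 + 24)/51) = 1.
  m_4 = 51*1 - 24 = 27, d_4 = (780 - 27^2)/51 = 51/51 = 1, a_4 = floor((27 + 27)/1) = 54.
  m_5 = 1*54 - 27 = 27, d_5 = (780 - 27^2)/1 = 51/1 = 51: (m_5, d_5) = (m_1, d_1) = (27, 51), so from here the quotients repeat a_1, ..., a_4; the period length is 4.
Hence the expansion of sqrt(780) is a_0 = 27 followed by the repeating block 1, 12, 1, 54 (period 4).

[27; (1, 12, 1, 54)]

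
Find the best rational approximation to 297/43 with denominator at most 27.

Expand x = 297/43 as a continued fraction with the Euclidean algorithm:
  297 = 6*43 + 39, so a_0 = 6.
  43 = 1*39 + 4, so a_1 = 1.
  39 = 9*4 + 3, so a_2 = 9.
  4 = 1*3 + 1, so a_3 = 1.
  3 = 3*1 + 0, so a_4 = 3.
so x = [6; 1, 9, 1, 3].
Convergents (p_i = a_i*p_{i-1} + p_{i-2}, q_i = a_i*q_{i-1} + q_{i-2} with p_{-2}=0, p_{-1}=1, q_{-2}=1, q_{-1}=0), until the denominator exceeds 27:
  i=0: a_0=6, p_0 = 6*1 + 0 = 6, q_0 = 6*0 + 1 = 1.
  i=1: a_1=1, p_1 = 1*6 + 1 = 7, q_1 = 1*1 + 0 = 1.
  i=2: a_2=9, p_2 = 9*7 + 6 = 69, q_2 = 9*1 + 1 = 10.
  i=3: a_3=1, p_3 = 1*69 + 7 = 76, q_3 = 1*10 + 1 = 11.
  i=4: a_4=3, p_4 = 3*76 + 69 = 297, q_4 = 3*11 + 10 = 43.
q_4 = 43 > 27, so the last convergent with denominator <= 27 is p_3/q_3 = 76/11.
The closest fraction with denominator <= 27 is either p_3/q_3 or the intermediate fraction (k*p_3 + p_2)/(k*q_3 + q_2) with the largest k >= 1 whose denominator stays <= 27; these approach x as k grows, and every other convergent or intermediate fraction in range is farther away.
Largest k: floor((27 - q_2)/q_3) = floor((27 - 10)/11) = 1.
That gives (1*76 + 69)/(1*11 + 10) = 145/21.
Compare the errors: |x - 76/11| = |297*11 - 76*43|/(43*11) = 1/473, and |x - 145/21| = |297*21 - 145*43|/(43*21) = 2/903.
Cross-multiplying, 1*903 = 903 < 946 = 2*473, so 1/473 is smaller: the convergent 76/11 is closer to x than 145/21.

76/11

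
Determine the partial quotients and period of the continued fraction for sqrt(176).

Write x_i = (sqrt(176) + m_i)/d_i with (m_0, d_0) = (0, 1). a_0 = floor(sqrt(176)) = 13, since 13^2 = 169 <= 176 < 196 = 14^2.
Iterate m_{i+1} = d_i*a_i - m_i, d_{i+1} = (176 - m_{i+1}^2)/d_i, a_{i+1} = floor((a_0 + m_{i+1})/d_{i+1}):
  m_1 = 1*13 - 0 = 13, d_1 = (176 - 13^2)/1 = 7/1 = 7, a_1 = floor((13 + 13)/7) = 3.
  m_2 = 7*3 - 13 = 8, d_2 = (176 - 8^2)/7 = 112/7 = 16, a_2 = floor((13 + 8)/16) = 1.
  m_3 = 16*1 - 8 = 8, d_3 = (176 - 8^2)/16 = 112/16 = 7, a_3 = floor((13 + 8)/7) = 3.
  m_4 = 7*3 - 8 = 13, d_4 = (176 - 13^2)/7 = 7/7 = 1, a_4 = floor((13 + 13)/1) = 26.
  m_5 = 1*26 - 13 = 13, d_5 = (176 - 13^2)/1 = 7/1 = 7: (m_5, d_5) = (m_1, d_1) = (13, 7), so from here the quotients repeat a_1, ..., a_4; the period length is 4.
Hence the expansion of sqrt(176) is a_0 = 13 followed by the repeating block 3, 1, 3, 26 (period 4).

[13; (3, 1, 3, 26)]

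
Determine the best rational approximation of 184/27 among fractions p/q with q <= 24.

Expand x = 184/27 as a continued fraction with the Euclidean algorithm:
  184 = 6*27 + 22, so a_0 = 6.
  27 = 1*22 + 5, so a_1 = 1.
  22 = 4*5 + 2, so a_2 = 4.
  5 = 2*2 + 1, so a_3 = 2.
  2 = 2*1 + 0, so a_4 = 2.
so x = [6; 1, 4, 2, 2].
Convergents (p_i = a_i*p_{i-1} + p_{i-2}, q_i = a_i*q_{i-1} + q_{i-2} with p_{-2}=0, p_{-1}=1, q_{-2}=1, q_{-1}=0), until the denominator exceeds 24:
  i=0: a_0=6, p_0 = 6*1 + 0 = 6, q_0 = 6*0 + 1 = 1.
  i=1: a_1=1, p_1 = 1*6 + 1 = 7, q_1 = 1*1 + 0 = 1.
  i=2: a_2=4, p_2 = 4*7 + 6 = 34, q_2 = 4*1 + 1 = 5.
  i=3: a_3=2, p_3 = 2*34 + 7 = 75, q_3 = 2*5 + 1 = 11.
  i=4: a_4=2, p_4 = 2*75 + 34 = 184, q_4 = 2*11 + 5 = 27.
q_4 = 27 > 24, so the last convergent with denominator <= 24 is p_3/q_3 = 75/11.
The closest fraction with denominator <= 24 is either p_3/q_3 or the intermediate fraction (k*p_3 + p_2)/(k*q_3 + q_2) with the largest k >= 1 whose denominator stays <= 24; these approach x as k grows, and every other convergent or intermediate fraction in range is farther away.
Largest k: floor((24 - q_2)/q_3) = floor((24 - 5)/11) = 1.
That gives (1*75 + 34)/(1*11 + 5) = 109/16.
Compare the errors: |x - 75/11| = |184*11 - 75*27|/(27*11) = 1/297, and |x - 109/16| = |184*16 - 109*27|/(27*16) = 1/432.
Cross-multiplying, 1*297 = 297 < 432 = 1*432, so 1/432 is smaller: the intermediate fraction 109/16 is closer to x than 75/11.

109/16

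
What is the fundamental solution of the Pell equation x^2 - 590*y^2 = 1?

First expand sqrt(590) as a continued fraction. With x_i = (sqrt(590) + m_i)/d_i and (m_0, d_0) = (0, 1): a_0 = floor(sqrt(590)) = 24, since 24^2 = 576 <= 590 < 625 = 25^2.
Iterate m_{i+1} = d_i*a_i - m_i, d_{i+1} = (590 - m_{i+1}^2)/d_i, a_{i+1} = floor((a_0 + m_{i+1})/d_{i+1}):
  m_1 = 1*24 - 0 = 24, d_1 = (590 - 24^2)/1 = 14/1 = 14, a_1 = floor((24 + 24)/14) = 3.
  m_2 = 14*3 - 24 = 18, d_2 = (590 - 18^2)/14 = 266/14 = 19, a_2 = floor((24 + 18)/19) = 2.
  m_3 = 19*2 - 18 = 20, d_3 = (590 - 20^2)/19 = 190/19 = 10, a_3 = floor((24 + 20)/10) = 4.
  m_4 = 10*4 - 20 = 20, d_4 = (590 - 20^2)/10 = 190/10 = 19, a_4 = floor((24 + 20)/19) = 2.
  m_5 = 19*2 - 20 = 18, d_5 = (590 - 18^2)/19 = 266/19 = 14, a_5 = floor((24 + 18)/14) = 3.
  m_6 = 14*3 - 18 = 24, d_6 = (590 - 24^2)/14 = 14/14 = 1, a_6 = floor((24 + 24)/1) = 48.
  m_7 = 1*48 - 24 = 24, d_7 = (590 - 24^2)/1 = 14/1 = 14: (m_7, d_7) = (m_1, d_1) = (24, 14), so from here the quotients repeat a_1, ..., a_6; the period length is 6.
So sqrt(590) = [24; (3, 2, 4, 2, 3, 48)] with period length k = 6.
k is even, so the fundamental solution of x^2 - 590y^2 = 1 is (p_{k-1}, q_{k-1}) = (p_5, q_5); compute convergents through index 5.
Convergents (p_i = a_i*p_{i-1} + p_{i-2}, q_i = a_i*q_{i-1} + q_{i-2} with p_{-2}=0, p_{-1}=1, q_{-2}=1, q_{-1}=0):
  i=0: a_0=24, p_0 = 24*1 + 0 = 24, q_0 = 24*0 + 1 = 1.
  i=1: a_1=3, p_1 = 3*24 + 1 = 73, q_1 = 3*1 + 0 = 3.
  i=2: a_2=2, p_2 = 2*73 + 24 = 170, q_2 = 2*3 + 1 = 7.
  i=3: a_3=4, p_3 = 4*170 + 73 = 753, q_3 = 4*7 + 3 = 31.
  i=4: a_4=2, p_4 = 2*753 + 170 = 1676, q_4 = 2*31 + 7 = 69.
  i=5: a_5=3, p_5 = 3*1676 + 753 = 5781, q_5 = 3*69 + 31 = 238.
Check: 5781^2 - 590*238^2 = 33419961 - 33419960 = 1, so (x, y) = (5781, 238) solves the equation, and by the theorem it is the least positive solution.

(x, y) = (5781, 238)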